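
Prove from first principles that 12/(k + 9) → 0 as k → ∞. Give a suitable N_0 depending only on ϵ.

Fix ϵ > 0. For k ≥ 1, |12/(k + 9) − 0| = 12/(k + 9) ≤ 12/k.
We need 12/k < ϵ, i.e. k > 12/ϵ.
Take N_0 = 12/ϵ. If k > N_0 then |12/(k + 9)| ≤ 12/k < ϵ.

N_0 = 12/ϵ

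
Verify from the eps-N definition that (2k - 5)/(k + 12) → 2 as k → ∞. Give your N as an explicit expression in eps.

N = 29/eps

Let eps > 0 be given. For k ≥ 1, |(2k - 5)/(k + 12) − 2| = |-29|/((k + 12)) = 29/((k + 12)).
Since k + 12 ≥ k for k ≥ 1, this is ≤ 29/(k) = 29/k.
So |(2k - 5)/(k + 12) − 2| < eps whenever k > 29/eps.
Take N = 29/eps. If k > N then |(2k - 5)/(k + 12) − 2| ≤ 29/k < eps.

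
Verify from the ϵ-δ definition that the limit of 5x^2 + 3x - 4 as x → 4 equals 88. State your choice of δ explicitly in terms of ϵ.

Suppose ϵ > 0. We want δ > 0 such that 0 < |x − 4| < δ implies |(5x^2 + 3x - 4) − 88| < ϵ.
(5x^2 + 3x - 4) − 88 = 5x^2 + 3x - 92 = (x − 4)(5x + 23).
So |(5x^2 + 3x - 4) − 88| = |x − 4|·|5x + 23|.
Assume first that |x − 4| < 2, so |x| < 6. Then |5x + 23| ≤ 5·6 + 23 = 53.
Hence |(5x^2 + 3x - 4) − 88| ≤ 53|x − 4| < ϵ provided |x − 4| < ϵ/53.
Choosing δ = min(2, ϵ/53) ensures both conditions, hence |(5x^2 + 3x - 4) − 88| < ϵ.

δ = min(2, ϵ/53)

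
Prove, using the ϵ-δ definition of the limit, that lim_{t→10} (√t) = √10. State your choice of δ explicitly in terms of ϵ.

δ = min(10, √10·ϵ)

Let ϵ > 0 be given. We want δ > 0 such that 0 < |t − 10| < δ implies |√t − √10| < ϵ.
Multiplying by the conjugate, |√t − √10| = |t − 10|/(√t + √10).
Restrict δ ≤ 10 so that |t − 10| < 10 forces t > 0, and then √t + √10 > √10.
Hence |√t − √10| < |t − 10|/√10, which is < ϵ once |t − 10| < √10·ϵ.
Take δ = min(10, √10·ϵ). If 0 < |t − 10| < δ then t > 0 and |√t − √10| < |t − 10|/√10 < ϵ.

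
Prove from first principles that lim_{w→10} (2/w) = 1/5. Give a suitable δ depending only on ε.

δ = min(5, 25ε)

Suppose ε > 0. We seek δ > 0 such that 0 < |w − 10| < δ implies |2/w − (1/5)| < ε.
|2/w − (1/5)| = 2·|10 − w|/(10·|w|) = 2|w − 10|/(10|w|).
Restrict δ ≤ 5. Then |w − 10| < 5 gives |w| > 5, so 10|w| > 50.
Then |2/w − (1/5)| < 2|w − 10|/50, which is < ε when |w − 10| < 25ε.
Take δ = min(5, 25ε). Then 0 < |w − 10| < δ gives both |w − 10| < 5 and |w − 10| < 25ε, so |2/w − (1/5)| < ε.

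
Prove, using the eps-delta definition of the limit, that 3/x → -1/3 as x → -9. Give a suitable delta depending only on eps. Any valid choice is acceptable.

delta = min(9/2, (27/2)eps)

Let eps > 0. We seek delta > 0 such that 0 < |x + 9| < delta implies |3/x + 1/3| < eps.
|3/x + 1/3| = 3·|-9 − x|/(9·|x|) = 3|x + 9|/(9|x|).
Restrict delta ≤ 9/2. Then |x + 9| < 9/2 gives |x| > 9/2, so 9|x| > 81/2.
Then |3/x + 1/3| < 3|x + 9|/(81/2), which is < eps when |x + 9| < (27/2)eps.
Take delta = min(9/2, (27/2)eps). Then 0 < |x + 9| < delta gives both |x + 9| < 9/2 and |x + 9| < (27/2)eps, so |3/x + 1/3| < eps.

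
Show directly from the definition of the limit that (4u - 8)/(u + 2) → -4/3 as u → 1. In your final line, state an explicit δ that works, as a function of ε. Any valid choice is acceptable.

Let ε > 0. We want δ > 0 with 0 < |u − 1| < δ ⇒ |(4u - 8)/(u + 2) + 4/3| < ε.
Combining over a common denominator, (4u - 8)/(u + 2) + 4/3 = [(4u - 8)·3 − (-4)·(u + 2)] / [3·(u + 2)] = 16(u − 1) / (3(u + 2)).
So |(4u - 8)/(u + 2) + 4/3| = 16|u − 1| / (3·|u + 2|).
Require δ ≤ 3/2, so |u + 2| ≥ |3| − |u − 1| > 3 − 3/2 = 3/2.
Hence |(4u - 8)/(u + 2) + 4/3| < 16|u − 1|/(3·(3/2)) = (32/9)|u − 1|, which is < ε once |u − 1| < (9/32)ε.
Take δ = min(3/2, (9/32)ε). Then 0 < |u − 1| < δ forces both bounds, so |(4u - 8)/(u + 2) + 4/3| < ε.

δ = min(3/2, (9/32)ε)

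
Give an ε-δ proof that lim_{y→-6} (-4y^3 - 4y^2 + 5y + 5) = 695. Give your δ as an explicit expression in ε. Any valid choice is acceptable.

δ = min(1, ε/451)

Let ε > 0. We want δ > 0 such that 0 < |y + 6| < δ implies |(-4y^3 - 4y^2 + 5y + 5) − 695| < ε.
(-4y^3 - 4y^2 + 5y + 5) − 695 = -4y^3 - 4y^2 + 5y - 690 = (y + 6)(-4y^2 + 20y - 115).
So |(-4y^3 - 4y^2 + 5y + 5) − 695| = |y + 6|·|-4y^2 + 20y - 115|.
Require δ ≤ 1. Then |y + 6| < 1 gives |y| < 7, and by the triangle inequality |-4y^2 + 20y - 115| ≤ 4·7^2 + 20·7 + 115 = 451.
Hence |(-4y^3 - 4y^2 + 5y + 5) − 695| ≤ 451|y + 6| < ε provided |y + 6| < ε/451.
Take δ = min(1, ε/451). Then 0 < |y + 6| < δ gives both |y + 6| < 1 and |y + 6| < ε/451, so |(-4y^3 - 4y^2 + 5y + 5) − 695| < ε.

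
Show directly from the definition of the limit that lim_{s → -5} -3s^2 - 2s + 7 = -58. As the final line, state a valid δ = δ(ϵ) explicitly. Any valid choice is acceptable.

Fix ϵ > 0. We want δ > 0 such that 0 < |s + 5| < δ implies |(-3s^2 - 2s + 7) + 58| < ϵ.
(-3s^2 - 2s + 7) + 58 = -3s^2 - 2s + 65 = (s + 5)(-3s + 13).
So |(-3s^2 - 2s + 7) + 58| = |s + 5|·|-3s + 13|.
Assume first that |s + 5| < 1, so |s| < 6. Then |-3s + 13| ≤ 3·6 + 13 = 31.
Hence |(-3s^2 - 2s + 7) + 58| ≤ 31|s + 5| < ϵ provided |s + 5| < ϵ/31.
Take δ = min(1, ϵ/31). Then 0 < |s + 5| < δ gives both |s + 5| < 1 and |s + 5| < ϵ/31, so |(-3s^2 - 2s + 7) + 58| < ϵ.

δ = min(1, ϵ/31)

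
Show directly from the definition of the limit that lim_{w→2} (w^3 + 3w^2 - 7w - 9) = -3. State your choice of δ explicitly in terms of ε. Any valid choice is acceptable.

δ = min(2, ε/39)

Let ε > 0. We want δ > 0 such that 0 < |w − 2| < δ implies |(w^3 + 3w^2 - 7w - 9) + 3| < ε.
(w^3 + 3w^2 - 7w - 9) + 3 = w^3 + 3w^2 - 7w - 6 = (w − 2)(w^2 + 5w + 3).
So |(w^3 + 3w^2 - 7w - 9) + 3| = |w − 2|·|w^2 + 5w + 3|.
Assume first that |w − 2| < 2, so |w| < 4. Then |w^2 + 5w + 3| ≤ 4^2 + 5·4 + 3 = 39.
Hence |(w^3 + 3w^2 - 7w - 9) + 3| ≤ 39|w − 2| < ε provided |w − 2| < ε/39.
Choosing δ = min(2, ε/39) ensures both conditions, hence |(w^3 + 3w^2 - 7w - 9) + 3| < ε.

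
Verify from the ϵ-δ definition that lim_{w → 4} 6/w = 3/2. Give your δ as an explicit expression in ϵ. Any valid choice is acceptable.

Let ϵ > 0. We seek δ > 0 such that 0 < |w − 4| < δ implies |6/w − (3/2)| < ϵ.
|6/w − (3/2)| = 6·|4 − w|/(4·|w|) = 6|w − 4|/(4|w|).
Require δ ≤ 2 so that |w| > 4 − 2 = 2, hence 4|w| > 8.
Then |6/w − (3/2)| < 6|w − 4|/8, which is < ϵ when |w − 4| < (4/3)ϵ.
Take δ = min(2, (4/3)ϵ). Then 0 < |w − 4| < δ gives both |w − 4| < 2 and |w − 4| < (4/3)ϵ, so |6/w − (3/2)| < ϵ.

δ = min(2, (4/3)ϵ)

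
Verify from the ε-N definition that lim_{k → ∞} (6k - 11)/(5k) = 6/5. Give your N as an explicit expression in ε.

N = (11/5)/ε

Let ε > 0. For k ≥ 1, |(6k - 11)/(5k) − (6/5)| = |-55|/(5(5k)) = 55/(5(5k)).
Since 5k ≥ 5k for k ≥ 1, this is ≤ 55/(5·5k) = (11/5)/k.
So |(6k - 11)/(5k) − (6/5)| < ε whenever k > (11/5)/ε.
Take N = (11/5)/ε. If k > N then |(6k - 11)/(5k) − (6/5)| ≤ (11/5)/k < ε.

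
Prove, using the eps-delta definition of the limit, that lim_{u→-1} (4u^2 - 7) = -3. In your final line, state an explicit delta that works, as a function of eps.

Suppose eps > 0. We want delta > 0 such that 0 < |u + 1| < delta implies |(4u^2 - 7) + 3| < eps.
(4u^2 - 7) + 3 = 4u^2 - 4 = (u + 1)(4u - 4).
So |(4u^2 - 7) + 3| = |u + 1|·|4u - 4|.
Assume first that |u + 1| < 1, so |u| < 2. Then |4u - 4| ≤ 4·2 + 4 = 12.
Hence |(4u^2 - 7) + 3| ≤ 12|u + 1| < eps provided |u + 1| < eps/12.
Take delta = min(1, eps/12). Then 0 < |u + 1| < delta gives both |u + 1| < 1 and |u + 1| < eps/12, so |(4u^2 - 7) + 3| < eps.

delta = min(1, eps/12)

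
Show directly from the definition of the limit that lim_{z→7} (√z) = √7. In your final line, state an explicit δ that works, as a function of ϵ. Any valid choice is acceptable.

Fix ϵ > 0. We want δ > 0 such that 0 < |z − 7| < δ implies |√z − √7| < ϵ.
Rationalise: √z − √7 = (z − 7)/(√z + √7), so |√z − √7| = |z − 7|/(√z + √7).
Restrict δ ≤ 7 so that |z − 7| < 7 forces z > 0, and then √z + √7 > √7.
Hence |√z − √7| < |z − 7|/√7, which is < ϵ once |z − 7| < √7·ϵ.
Take δ = min(7, √7·ϵ). If 0 < |z − 7| < δ then z > 0 and |√z − √7| < |z − 7|/√7 < ϵ.

δ = min(7, √7·ϵ)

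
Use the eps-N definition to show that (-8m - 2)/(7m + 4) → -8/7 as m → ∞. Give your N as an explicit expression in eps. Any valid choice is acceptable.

N = (18/49)/eps

Suppose eps > 0. For m ≥ 1, |(-8m - 2)/(7m + 4) + 8/7| = |18|/(7(7m + 4)) = 18/(7(7m + 4)).
Since 7m + 4 ≥ 7m for m ≥ 1, this is ≤ 18/(7·7m) = (18/49)/m.
So |(-8m - 2)/(7m + 4) + 8/7| < eps whenever m > (18/49)/eps.
Take N = (18/49)/eps. If m > N then |(-8m - 2)/(7m + 4) + 8/7| ≤ (18/49)/m < eps.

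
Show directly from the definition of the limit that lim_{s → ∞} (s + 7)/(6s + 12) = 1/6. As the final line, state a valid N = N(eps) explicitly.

N = (5/6)/eps

Fix eps > 0. We seek N > 0 such that s > N implies |(s + 7)/(6s + 12) − (1/6)| < eps.
(s + 7)/(6s + 12) − (1/6) = (6(s + 7) − (6s + 12)) / (6(6s + 12)) = 30/(6(6s + 12)).
For s > 0 we have 6s + 12 > 6s, so |(s + 7)/(6s + 12) − (1/6)| = 30/(6(6s + 12)) < 30/(6·6s) = (5/6)/s.
Thus |(s + 7)/(6s + 12) − (1/6)| < eps whenever s > (5/6)/eps.
Take N = (5/6)/eps. If s > N then |(s + 7)/(6s + 12) − (1/6)| < (5/6)/s < eps.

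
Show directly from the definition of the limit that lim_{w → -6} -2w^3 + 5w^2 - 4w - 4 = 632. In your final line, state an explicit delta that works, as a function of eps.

delta = min(1, eps/323)

Let eps > 0. We want delta > 0 such that 0 < |w + 6| < delta implies |(-2w^3 + 5w^2 - 4w - 4) − 632| < eps.
(-2w^3 + 5w^2 - 4w - 4) − 632 = -2w^3 + 5w^2 - 4w - 636 = (w + 6)(-2w^2 + 17w - 106).
So |(-2w^3 + 5w^2 - 4w - 4) − 632| = |w + 6|·|-2w^2 + 17w - 106|.
Require delta ≤ 1. Then |w + 6| < 1 gives |w| < 7, and by the triangle inequality |-2w^2 + 17w - 106| ≤ 2·7^2 + 17·7 + 106 = 323.
Hence |(-2w^3 + 5w^2 - 4w - 4) − 632| ≤ 323|w + 6| < eps provided |w + 6| < eps/323.
Choosing delta = min(1, eps/323) ensures both conditions, hence |(-2w^3 + 5w^2 - 4w - 4) − 632| < eps.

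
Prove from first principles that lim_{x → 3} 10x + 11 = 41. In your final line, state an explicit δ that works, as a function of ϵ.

δ = ϵ/10

Suppose ϵ > 0. We need δ > 0 so that 0 < |x − 3| < δ implies |(10x + 11) − 41| < ϵ.
|(10x + 11) − 41| = |10x - 30| = 10|x − 3|.
Thus it suffices that |x − 3| < ϵ/10.
Take δ = ϵ/10. If 0 < |x − 3| < δ then |(10x + 11) − 41| = 10|x − 3| < 10·(ϵ/10) = ϵ.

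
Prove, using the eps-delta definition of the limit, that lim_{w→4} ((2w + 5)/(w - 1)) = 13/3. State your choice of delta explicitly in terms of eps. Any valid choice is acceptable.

delta = min(3/2, (9/14)eps)

Let eps > 0 be given. We want delta > 0 with 0 < |w − 4| < delta ⇒ |(2w + 5)/(w - 1) − (13/3)| < eps.
Combining over a common denominator, (2w + 5)/(w - 1) − (13/3) = [(2w + 5)·3 − 13·(w - 1)] / [3·(w - 1)] = -7(w − 4) / (3(w - 1)).
So |(2w + 5)/(w - 1) − (13/3)| = 7|w − 4| / (3·|w − 1|).
Require delta ≤ 3/2, so |w − 1| ≥ |3| − |w − 4| > 3 − 3/2 = 3/2.
Hence |(2w + 5)/(w - 1) − (13/3)| < 7|w − 4|/(3·(3/2)) = (14/9)|w − 4|, which is < eps once |w − 4| < (9/14)eps.
Take delta = min(3/2, (9/14)eps). Then 0 < |w − 4| < delta forces both bounds, so |(2w + 5)/(w - 1) − (13/3)| < eps.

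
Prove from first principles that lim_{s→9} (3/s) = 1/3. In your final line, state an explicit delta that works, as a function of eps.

delta = min(9/2, (27/2)eps)

Suppose eps > 0. We seek delta > 0 such that 0 < |s − 9| < delta implies |3/s − (1/3)| < eps.
|3/s − (1/3)| = 3·|9 − s|/(9·|s|) = 3|s − 9|/(9|s|).
Restrict delta ≤ 9/2. Then |s − 9| < 9/2 gives |s| > 9/2, so 9|s| > 81/2.
Then |3/s − (1/3)| < 3|s − 9|/(81/2), which is < eps when |s − 9| < (27/2)eps.
Take delta = min(9/2, (27/2)eps). Then 0 < |s − 9| < delta gives both |s − 9| < 9/2 and |s − 9| < (27/2)eps, so |3/s − (1/3)| < eps.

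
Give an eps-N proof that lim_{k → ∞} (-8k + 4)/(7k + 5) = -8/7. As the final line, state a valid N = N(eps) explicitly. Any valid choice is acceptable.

N = (68/49)/eps

Fix eps > 0. For k ≥ 1, |(-8k + 4)/(7k + 5) + 8/7| = |68|/(7(7k + 5)) = 68/(7(7k + 5)).
Since 7k + 5 ≥ 7k for k ≥ 1, this is ≤ 68/(7·7k) = (68/49)/k.
So |(-8k + 4)/(7k + 5) + 8/7| < eps whenever k > (68/49)/eps.
Take N = (68/49)/eps. If k > N then |(-8k + 4)/(7k + 5) + 8/7| ≤ (68/49)/k < eps.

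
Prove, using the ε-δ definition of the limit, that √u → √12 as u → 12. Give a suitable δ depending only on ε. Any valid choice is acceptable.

δ = min(12, √12·ε)

Suppose ε > 0. We want δ > 0 such that 0 < |u − 12| < δ implies |√u − √12| < ε.
Multiplying by the conjugate, |√u − √12| = |u − 12|/(√u + √12).
Restrict δ ≤ 12 so that |u − 12| < 12 forces u > 0, and then √u + √12 > √12.
Hence |√u − √12| < |u − 12|/√12, which is < ε once |u − 12| < √12·ε.
Take δ = min(12, √12·ε). If 0 < |u − 12| < δ then u > 0 and |√u − √12| < |u − 12|/√12 < ε.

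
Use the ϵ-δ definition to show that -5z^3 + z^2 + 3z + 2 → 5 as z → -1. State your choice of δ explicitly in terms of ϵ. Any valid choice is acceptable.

Let ϵ > 0 be given. We want δ > 0 such that 0 < |z + 1| < δ implies |(-5z^3 + z^2 + 3z + 2) − 5| < ϵ.
(-5z^3 + z^2 + 3z + 2) − 5 = -5z^3 + z^2 + 3z - 3 = (z + 1)(-5z^2 + 6z - 3).
So |(-5z^3 + z^2 + 3z + 2) − 5| = |z + 1|·|-5z^2 + 6z - 3|.
Assume first that |z + 1| < 1, so |z| < 2. Then |-5z^2 + 6z - 3| ≤ 5·2^2 + 6·2 + 3 = 35.
Hence |(-5z^3 + z^2 + 3z + 2) − 5| ≤ 35|z + 1| < ϵ provided |z + 1| < ϵ/35.
Choosing δ = min(1, ϵ/35) ensures both conditions, hence |(-5z^3 + z^2 + 3z + 2) − 5| < ϵ.

δ = min(1, ϵ/35)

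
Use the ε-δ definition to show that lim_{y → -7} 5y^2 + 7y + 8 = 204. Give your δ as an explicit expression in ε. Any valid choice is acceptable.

Let ε > 0. We want δ > 0 such that 0 < |y + 7| < δ implies |(5y^2 + 7y + 8) − 204| < ε.
(5y^2 + 7y + 8) − 204 = 5y^2 + 7y - 196 = (y + 7)(5y - 28).
So |(5y^2 + 7y + 8) − 204| = |y + 7|·|5y - 28|.
Require δ ≤ 1. Then |y + 7| < 1 gives |y| < 8, and by the triangle inequality |5y - 28| ≤ 5·8 + 28 = 68.
Hence |(5y^2 + 7y + 8) − 204| ≤ 68|y + 7| < ε provided |y + 7| < ε/68.
Choosing δ = min(1, ε/68) ensures both conditions, hence |(5y^2 + 7y + 8) − 204| < ε.

δ = min(1, ε/68)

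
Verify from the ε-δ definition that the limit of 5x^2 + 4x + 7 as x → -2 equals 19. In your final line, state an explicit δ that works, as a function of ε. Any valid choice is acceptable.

δ = min(1, ε/21)

Suppose ε > 0. We want δ > 0 such that 0 < |x + 2| < δ implies |(5x^2 + 4x + 7) − 19| < ε.
(5x^2 + 4x + 7) − 19 = 5x^2 + 4x - 12 = (x + 2)(5x - 6).
So |(5x^2 + 4x + 7) − 19| = |x + 2|·|5x - 6|.
Require δ ≤ 1. Then |x + 2| < 1 gives |x| < 3, and by the triangle inequality |5x - 6| ≤ 5·3 + 6 = 21.
Hence |(5x^2 + 4x + 7) − 19| ≤ 21|x + 2| < ε provided |x + 2| < ε/21.
Choosing δ = min(1, ε/21) ensures both conditions, hence |(5x^2 + 4x + 7) − 19| < ε.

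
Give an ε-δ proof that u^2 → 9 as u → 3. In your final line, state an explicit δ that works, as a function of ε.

δ = min(2, ε/8)

Let ε > 0. We seek δ > 0 with 0 < |u − 3| < δ ⇒ |u^2 − 9| < ε.
Factor: u^2 − 9 = (u − 3)(u + 3), so |u^2 − 9| = |u − 3|·|u + 3|.
Restrict δ ≤ 2. Then |u − 3| < 2 gives |u| < 5, so by the triangle inequality |u + 3| ≤ 5 + 3 = 8.
Hence |u^2 − 9| ≤ 8|u − 3|, which is < ε once |u − 3| < ε/8.
Take δ = min(2, ε/8). If 0 < |u − 3| < δ then both bounds hold and |u^2 − 9| ≤ 8|u − 3| < 8·(ε/8) = ε.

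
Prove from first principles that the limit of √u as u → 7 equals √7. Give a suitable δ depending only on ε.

Suppose ε > 0. We want δ > 0 such that 0 < |u − 7| < δ implies |√u − √7| < ε.
Rationalise: √u − √7 = (u − 7)/(√u + √7), so |√u − √7| = |u − 7|/(√u + √7).
Restrict δ ≤ 7 so that |u − 7| < 7 forces u > 0, and then √u + √7 > √7.
Hence |√u − √7| < |u − 7|/√7, which is < ε once |u − 7| < √7·ε.
Take δ = min(7, √7·ε). If 0 < |u − 7| < δ then u > 0 and |√u − √7| < |u − 7|/√7 < ε.

δ = min(7, √7·ε)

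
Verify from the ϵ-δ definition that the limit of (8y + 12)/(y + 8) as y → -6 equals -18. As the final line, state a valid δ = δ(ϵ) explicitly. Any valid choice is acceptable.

δ = min(1, (1/26)ϵ)

Let ϵ > 0 be given. We want δ > 0 with 0 < |y + 6| < δ ⇒ |(8y + 12)/(y + 8) + 18| < ϵ.
Combining over a common denominator, (8y + 12)/(y + 8) + 18 = [(8y + 12)·2 − (-36)·(y + 8)] / [2·(y + 8)] = 52(y + 6) / (2(y + 8)).
So |(8y + 12)/(y + 8) + 18| = 52|y + 6| / (2·|y + 8|).
Restrict δ ≤ 1. Then |y + 6| < 1 gives |y + 8| = |(y + 6) + 2| ≥ 2 − 1 = 1.
Hence |(8y + 12)/(y + 8) + 18| < 52|y + 6|/(2·1) = 26|y + 6|, which is < ϵ once |y + 6| < (1/26)ϵ.
Take δ = min(1, (1/26)ϵ). Then 0 < |y + 6| < δ forces both bounds, so |(8y + 12)/(y + 8) + 18| < ϵ.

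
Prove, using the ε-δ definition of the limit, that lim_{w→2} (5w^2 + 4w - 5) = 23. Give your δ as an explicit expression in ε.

δ = min(2, ε/34)

Fix ε > 0. We want δ > 0 such that 0 < |w − 2| < δ implies |(5w^2 + 4w - 5) − 23| < ε.
(5w^2 + 4w - 5) − 23 = 5w^2 + 4w - 28 = (w − 2)(5w + 14).
So |(5w^2 + 4w - 5) − 23| = |w − 2|·|5w + 14|.
Assume first that |w − 2| < 2, so |w| < 4. Then |5w + 14| ≤ 5·4 + 14 = 34.
Hence |(5w^2 + 4w - 5) − 23| ≤ 34|w − 2| < ε provided |w − 2| < ε/34.
Choosing δ = min(2, ε/34) ensures both conditions, hence |(5w^2 + 4w - 5) − 23| < ε.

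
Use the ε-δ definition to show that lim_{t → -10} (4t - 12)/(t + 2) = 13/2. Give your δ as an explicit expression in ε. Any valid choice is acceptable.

Suppose ε > 0. We want δ > 0 with 0 < |t + 10| < δ ⇒ |(4t - 12)/(t + 2) − (13/2)| < ε.
Combining over a common denominator, (4t - 12)/(t + 2) − (13/2) = [(4t - 12)·(-8) − (-52)·(t + 2)] / [(-8)·(t + 2)] = 20(t + 10) / ((-8)(t + 2)).
So |(4t - 12)/(t + 2) − (13/2)| = 20|t + 10| / (8·|t + 2|).
Restrict δ ≤ 4. Then |t + 10| < 4 gives |t + 2| = |(t + 10) + (-8)| ≥ 8 − 4 = 4.
Hence |(4t - 12)/(t + 2) − (13/2)| < 20|t + 10|/(8·4) = (5/8)|t + 10|, which is < ε once |t + 10| < (8/5)ε.
Take δ = min(4, (8/5)ε). Then 0 < |t + 10| < δ forces both bounds, so |(4t - 12)/(t + 2) − (13/2)| < ε.

δ = min(4, (8/5)ε)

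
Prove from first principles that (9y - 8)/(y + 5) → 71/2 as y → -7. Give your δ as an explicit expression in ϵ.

δ = min(1, (2/53)ϵ)

Fix ϵ > 0. We want δ > 0 with 0 < |y + 7| < δ ⇒ |(9y - 8)/(y + 5) − (71/2)| < ϵ.
Combining over a common denominator, (9y - 8)/(y + 5) − (71/2) = [(9y - 8)·(-2) − (-71)·(y + 5)] / [(-2)·(y + 5)] = 53(y + 7) / ((-2)(y + 5)).
So |(9y - 8)/(y + 5) − (71/2)| = 53|y + 7| / (2·|y + 5|).
Require δ ≤ 1, so |y + 5| ≥ |-2| − |y + 7| > 2 − 1 = 1.
Hence |(9y - 8)/(y + 5) − (71/2)| < 53|y + 7|/(2·1) = (53/2)|y + 7|, which is < ϵ once |y + 7| < (2/53)ϵ.
Take δ = min(1, (2/53)ϵ). Then 0 < |y + 7| < δ forces both bounds, so |(9y - 8)/(y + 5) − (71/2)| < ϵ.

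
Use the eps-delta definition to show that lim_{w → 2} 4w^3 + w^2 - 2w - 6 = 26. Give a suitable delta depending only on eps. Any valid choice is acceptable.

delta = min(1, eps/79)

Fix eps > 0. We want delta > 0 such that 0 < |w − 2| < delta implies |(4w^3 + w^2 - 2w - 6) − 26| < eps.
(4w^3 + w^2 - 2w - 6) − 26 = 4w^3 + w^2 - 2w - 32 = (w − 2)(4w^2 + 9w + 16).
So |(4w^3 + w^2 - 2w - 6) − 26| = |w − 2|·|4w^2 + 9w + 16|.
Assume first that |w − 2| < 1, so |w| < 3. Then |4w^2 + 9w + 16| ≤ 4·3^2 + 9·3 + 16 = 79.
Hence |(4w^3 + w^2 - 2w - 6) − 26| ≤ 79|w − 2| < eps provided |w − 2| < eps/79.
Take delta = min(1, eps/79). Then 0 < |w − 2| < delta gives both |w − 2| < 1 and |w − 2| < eps/79, so |(4w^3 + w^2 - 2w - 6) − 26| < eps.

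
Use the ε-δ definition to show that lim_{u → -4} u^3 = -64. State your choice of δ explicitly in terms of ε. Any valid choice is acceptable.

Let ε > 0 be given. We seek δ > 0 with 0 < |u + 4| < δ ⇒ |u^3 + 64| < ε.
Factor: u^3 + 64 = (u + 4)(u^2 - 4u + 16), so |u^3 + 64| = |u + 4|·|u^2 - 4u + 16|.
Impose δ ≤ 1 so that |u| < 5; then |u^2 - 4u + 16| ≤ 61.
Hence |u^3 + 64| ≤ 61|u + 4|, which is < ε once |u + 4| < ε/61.
Take δ = min(1, ε/61). If 0 < |u + 4| < δ then both bounds hold and |u^3 + 64| ≤ 61|u + 4| < 61·(ε/61) = ε.

δ = min(1, ε/61)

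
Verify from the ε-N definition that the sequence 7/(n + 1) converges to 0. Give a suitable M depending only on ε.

Suppose ε > 0. For n ≥ 1, |7/(n + 1) − 0| = 7/(n + 1) ≤ 7/n.
We need 7/n < ε, i.e. n > 7/ε.
Take M = 7/ε. If n > M then |7/(n + 1)| ≤ 7/n < ε.

M = 7/ε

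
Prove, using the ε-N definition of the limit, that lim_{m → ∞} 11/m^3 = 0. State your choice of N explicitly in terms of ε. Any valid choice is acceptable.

Let ε > 0. For m ≥ 1, |11/m^3 − 0| = 11/m^3.
11/m^3 < ε ⇔ m^3 > 11/ε ⇔ m > (11/ε)^{1/3}.
Take N = (11/ε)^{1/3}. Then m > N implies 11/m^3 < ε.

N = (11/ε)^{1/3}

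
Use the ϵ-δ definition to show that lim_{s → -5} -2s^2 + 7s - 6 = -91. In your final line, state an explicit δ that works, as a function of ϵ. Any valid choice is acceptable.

Suppose ϵ > 0. We want δ > 0 such that 0 < |s + 5| < δ implies |(-2s^2 + 7s - 6) + 91| < ϵ.
(-2s^2 + 7s - 6) + 91 = -2s^2 + 7s + 85 = (s + 5)(-2s + 17).
So |(-2s^2 + 7s - 6) + 91| = |s + 5|·|-2s + 17|.
Assume first that |s + 5| < 1, so |s| < 6. Then |-2s + 17| ≤ 2·6 + 17 = 29.
Hence |(-2s^2 + 7s - 6) + 91| ≤ 29|s + 5| < ϵ provided |s + 5| < ϵ/29.
Take δ = min(1, ϵ/29). Then 0 < |s + 5| < δ gives both |s + 5| < 1 and |s + 5| < ϵ/29, so |(-2s^2 + 7s - 6) + 91| < ϵ.

δ = min(1, ϵ/29)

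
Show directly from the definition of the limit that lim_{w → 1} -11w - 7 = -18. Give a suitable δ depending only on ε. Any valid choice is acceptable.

δ = ε/11

Suppose ε > 0. We need δ > 0 so that 0 < |w − 1| < δ implies |(-11w - 7) + 18| < ε.
Since (-11w - 7) + 18 = -11(w − 1), we have |(-11w - 7) + 18| = 11|w − 1|.
So 11|w − 1| < ε exactly when |w − 1| < ε/11.
Take δ = ε/11. If 0 < |w − 1| < δ then |(-11w - 7) + 18| = 11|w − 1| < 11·(ε/11) = ε.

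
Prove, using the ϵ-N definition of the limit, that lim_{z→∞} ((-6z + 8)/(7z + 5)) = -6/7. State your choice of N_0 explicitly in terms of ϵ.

N_0 = (86/49)/ϵ

Suppose ϵ > 0. We seek N_0 > 0 such that z > N_0 implies |(-6z + 8)/(7z + 5) + 6/7| < ϵ.
(-6z + 8)/(7z + 5) + 6/7 = (7(-6z + 8) − (-6)(7z + 5)) / (7(7z + 5)) = 86/(7(7z + 5)).
For z > 0 we have 7z + 5 > 7z, so |(-6z + 8)/(7z + 5) + 6/7| = 86/(7(7z + 5)) < 86/(7·7z) = (86/49)/z.
Thus |(-6z + 8)/(7z + 5) + 6/7| < ϵ whenever z > (86/49)/ϵ.
Take N_0 = (86/49)/ϵ. If z > N_0 then |(-6z + 8)/(7z + 5) + 6/7| < (86/49)/z < ϵ.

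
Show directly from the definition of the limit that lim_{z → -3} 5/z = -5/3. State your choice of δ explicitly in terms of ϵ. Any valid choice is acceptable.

Fix ϵ > 0. We seek δ > 0 such that 0 < |z + 3| < δ implies |5/z + 5/3| < ϵ.
|5/z + 5/3| = 5·|-3 − z|/(3·|z|) = 5|z + 3|/(3|z|).
Restrict δ ≤ 3/2. Then |z + 3| < 3/2 gives |z| > 3/2, so 3|z| > 9/2.
Then |5/z + 5/3| < 5|z + 3|/(9/2), which is < ϵ when |z + 3| < (9/10)ϵ.
Take δ = min(3/2, (9/10)ϵ). Then 0 < |z + 3| < δ gives both |z + 3| < 3/2 and |z + 3| < (9/10)ϵ, so |5/z + 5/3| < ϵ.

δ = min(3/2, (9/10)ϵ)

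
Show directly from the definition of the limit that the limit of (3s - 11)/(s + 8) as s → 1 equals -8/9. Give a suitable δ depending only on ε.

δ = min(9/2, (81/70)ε)

Let ε > 0 be given. We want δ > 0 with 0 < |s − 1| < δ ⇒ |(3s - 11)/(s + 8) + 8/9| < ε.
Combining over a common denominator, (3s - 11)/(s + 8) + 8/9 = [(3s - 11)·9 − (-8)·(s + 8)] / [9·(s + 8)] = 35(s − 1) / (9(s + 8)).
So |(3s - 11)/(s + 8) + 8/9| = 35|s − 1| / (9·|s + 8|).
Require δ ≤ 9/2, so |s + 8| ≥ |9| − |s − 1| > 9 − 9/2 = 9/2.
Hence |(3s - 11)/(s + 8) + 8/9| < 35|s − 1|/(9·(9/2)) = (70/81)|s − 1|, which is < ε once |s − 1| < (81/70)ε.
Take δ = min(9/2, (81/70)ε). Then 0 < |s − 1| < δ forces both bounds, so |(3s - 11)/(s + 8) + 8/9| < ε.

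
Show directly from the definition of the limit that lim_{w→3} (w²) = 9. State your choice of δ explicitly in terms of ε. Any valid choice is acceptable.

δ = min(2, ε/8)

Fix ε > 0. We seek δ > 0 with 0 < |w − 3| < δ ⇒ |w² − 9| < ε.
Factor: w² − 9 = (w − 3)(w + 3), so |w² − 9| = |w − 3|·|w + 3|.
Restrict δ ≤ 2. Then |w − 3| < 2 gives |w| < 5, so by the triangle inequality |w + 3| ≤ 5 + 3 = 8.
Hence |w² − 9| ≤ 8|w − 3|, which is < ε once |w − 3| < ε/8.
Take δ = min(2, ε/8). If 0 < |w − 3| < δ then both bounds hold and |w² − 9| ≤ 8|w − 3| < 8·(ε/8) = ε.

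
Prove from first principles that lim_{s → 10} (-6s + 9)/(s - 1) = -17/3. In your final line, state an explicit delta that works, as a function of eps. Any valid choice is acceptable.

Fix eps > 0. We want delta > 0 with 0 < |s − 10| < delta ⇒ |(-6s + 9)/(s - 1) + 17/3| < eps.
Combining over a common denominator, (-6s + 9)/(s - 1) + 17/3 = [(-6s + 9)·9 − (-51)·(s - 1)] / [9·(s - 1)] = -3(s − 10) / (9(s - 1)).
So |(-6s + 9)/(s - 1) + 17/3| = 3|s − 10| / (9·|s − 1|).
Require delta ≤ 9/2, so |s − 1| ≥ |9| − |s − 10| > 9 − 9/2 = 9/2.
Hence |(-6s + 9)/(s - 1) + 17/3| < 3|s − 10|/(9·(9/2)) = (2/27)|s − 10|, which is < eps once |s − 10| < (27/2)eps.
Take delta = min(9/2, (27/2)eps). Then 0 < |s − 10| < delta forces both bounds, so |(-6s + 9)/(s - 1) + 17/3| < eps.

delta = min(9/2, (27/2)eps)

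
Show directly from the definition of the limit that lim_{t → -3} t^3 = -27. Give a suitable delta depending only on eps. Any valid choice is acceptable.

Suppose eps > 0. We seek delta > 0 with 0 < |t + 3| < delta ⇒ |t^3 + 27| < eps.
Factor: t^3 + 27 = (t + 3)(t^2 - 3t + 9), so |t^3 + 27| = |t + 3|·|t^2 - 3t + 9|.
Restrict delta ≤ 2. Then |t + 3| < 2 gives |t| < 5, so by the triangle inequality |t^2 - 3t + 9| ≤ 5^2 + 3·5 + 9 = 49.
Hence |t^3 + 27| ≤ 49|t + 3|, which is < eps once |t + 3| < eps/49.
Take delta = min(2, eps/49). If 0 < |t + 3| < delta then both bounds hold and |t^3 + 27| ≤ 49|t + 3| < 49·(eps/49) = eps.

delta = min(2, eps/49)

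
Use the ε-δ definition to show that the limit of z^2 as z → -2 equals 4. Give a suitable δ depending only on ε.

Fix ε > 0. We seek δ > 0 with 0 < |z + 2| < δ ⇒ |z^2 − 4| < ε.
Factor: z^2 − 4 = (z + 2)(z - 2), so |z^2 − 4| = |z + 2|·|z - 2|.
Impose δ ≤ 2 so that |z| < 4; then |z - 2| ≤ 6.
Hence |z^2 − 4| ≤ 6|z + 2|, which is < ε once |z + 2| < ε/6.
Take δ = min(2, ε/6). If 0 < |z + 2| < δ then both bounds hold and |z^2 − 4| ≤ 6|z + 2| < 6·(ε/6) = ε.

δ = min(2, ε/6)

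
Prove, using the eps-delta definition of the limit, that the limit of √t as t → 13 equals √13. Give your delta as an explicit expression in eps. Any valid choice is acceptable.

Suppose eps > 0. We want delta > 0 such that 0 < |t − 13| < delta implies |√t − √13| < eps.
Rationalise: √t − √13 = (t − 13)/(√t + √13), so |√t − √13| = |t − 13|/(√t + √13).
Restrict delta ≤ 13 so that |t − 13| < 13 forces t > 0, and then √t + √13 > √13.
Hence |√t − √13| < |t − 13|/√13, which is < eps once |t − 13| < √13·eps.
Take delta = min(13, √13·eps). If 0 < |t − 13| < delta then t > 0 and |√t − √13| < |t − 13|/√13 < eps.

delta = min(13, √13·eps)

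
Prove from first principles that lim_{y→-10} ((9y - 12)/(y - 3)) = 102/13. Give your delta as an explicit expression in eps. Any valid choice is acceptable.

Let eps > 0 be given. We want delta > 0 with 0 < |y + 10| < delta ⇒ |(9y - 12)/(y - 3) − (102/13)| < eps.
Combining over a common denominator, (9y - 12)/(y - 3) − (102/13) = [(9y - 12)·(-13) − (-102)·(y - 3)] / [(-13)·(y - 3)] = -15(y + 10) / ((-13)(y - 3)).
So |(9y - 12)/(y - 3) − (102/13)| = 15|y + 10| / (13·|y − 3|).
Restrict delta ≤ 13/2. Then |y + 10| < 13/2 gives |y − 3| = |(y + 10) + (-13)| ≥ 13 − 13/2 = 13/2.
Hence |(9y - 12)/(y - 3) − (102/13)| < 15|y + 10|/(13·(13/2)) = (30/169)|y + 10|, which is < eps once |y + 10| < (169/30)eps.
Take delta = min(13/2, (169/30)eps). Then 0 < |y + 10| < delta forces both bounds, so |(9y - 12)/(y - 3) − (102/13)| < eps.

delta = min(13/2, (169/30)eps)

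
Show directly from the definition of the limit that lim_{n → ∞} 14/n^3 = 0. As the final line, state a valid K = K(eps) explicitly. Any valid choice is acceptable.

K = (14/eps)^{1/3}

Suppose eps > 0. For n ≥ 1, |14/n^3 − 0| = 14/n^3.
14/n^3 < eps ⇔ n^3 > 14/eps ⇔ n > (14/eps)^{1/3}.
Take K = (14/eps)^{1/3}. Then n > K implies 14/n^3 < eps.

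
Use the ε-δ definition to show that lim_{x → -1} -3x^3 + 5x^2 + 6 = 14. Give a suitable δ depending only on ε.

δ = min(2, ε/59)

Let ε > 0 be given. We want δ > 0 such that 0 < |x + 1| < δ implies |(-3x^3 + 5x^2 + 6) − 14| < ε.
(-3x^3 + 5x^2 + 6) − 14 = -3x^3 + 5x^2 - 8 = (x + 1)(-3x^2 + 8x - 8).
So |(-3x^3 + 5x^2 + 6) − 14| = |x + 1|·|-3x^2 + 8x - 8|.
Assume first that |x + 1| < 2, so |x| < 3. Then |-3x^2 + 8x - 8| ≤ 3·3^2 + 8·3 + 8 = 59.
Hence |(-3x^3 + 5x^2 + 6) − 14| ≤ 59|x + 1| < ε provided |x + 1| < ε/59.
Take δ = min(2, ε/59). Then 0 < |x + 1| < δ gives both |x + 1| < 2 and |x + 1| < ε/59, so |(-3x^3 + 5x^2 + 6) − 14| < ε.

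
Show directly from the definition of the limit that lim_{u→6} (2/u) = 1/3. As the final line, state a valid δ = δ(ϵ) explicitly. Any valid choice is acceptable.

Let ϵ > 0. We seek δ > 0 such that 0 < |u − 6| < δ implies |2/u − (1/3)| < ϵ.
|2/u − (1/3)| = 2·|6 − u|/(6·|u|) = 2|u − 6|/(6|u|).
Restrict δ ≤ 3. Then |u − 6| < 3 gives |u| > 3, so 6|u| > 18.
Then |2/u − (1/3)| < 2|u − 6|/18, which is < ϵ when |u − 6| < 9ϵ.
Take δ = min(3, 9ϵ). Then 0 < |u − 6| < δ gives both |u − 6| < 3 and |u − 6| < 9ϵ, so |2/u − (1/3)| < ϵ.

δ = min(3, 9ϵ)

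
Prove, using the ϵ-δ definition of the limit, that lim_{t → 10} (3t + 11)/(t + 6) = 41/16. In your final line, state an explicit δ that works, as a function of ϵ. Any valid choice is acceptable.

δ = min(8, (128/7)ϵ)

Fix ϵ > 0. We want δ > 0 with 0 < |t − 10| < δ ⇒ |(3t + 11)/(t + 6) − (41/16)| < ϵ.
Combining over a common denominator, (3t + 11)/(t + 6) − (41/16) = [(3t + 11)·16 − 41·(t + 6)] / [16·(t + 6)] = 7(t − 10) / (16(t + 6)).
So |(3t + 11)/(t + 6) − (41/16)| = 7|t − 10| / (16·|t + 6|).
Restrict δ ≤ 8. Then |t − 10| < 8 gives |t + 6| = |(t − 10) + 16| ≥ 16 − 8 = 8.
Hence |(3t + 11)/(t + 6) − (41/16)| < 7|t − 10|/(16·8) = (7/128)|t − 10|, which is < ϵ once |t − 10| < (128/7)ϵ.
Take δ = min(8, (128/7)ϵ). Then 0 < |t − 10| < δ forces both bounds, so |(3t + 11)/(t + 6) − (41/16)| < ϵ.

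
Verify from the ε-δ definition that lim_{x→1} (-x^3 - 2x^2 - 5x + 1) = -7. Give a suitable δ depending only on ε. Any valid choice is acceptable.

Let ε > 0. We want δ > 0 such that 0 < |x − 1| < δ implies |(-x^3 - 2x^2 - 5x + 1) + 7| < ε.
(-x^3 - 2x^2 - 5x + 1) + 7 = -x^3 - 2x^2 - 5x + 8 = (x − 1)(-x^2 - 3x - 8).
So |(-x^3 - 2x^2 - 5x + 1) + 7| = |x − 1|·|-x^2 - 3x - 8|.
Assume first that |x − 1| < 1, so |x| < 2. Then |-x^2 - 3x - 8| ≤ 2^2 + 3·2 + 8 = 18.
Hence |(-x^3 - 2x^2 - 5x + 1) + 7| ≤ 18|x − 1| < ε provided |x − 1| < ε/18.
Choosing δ = min(1, ε/18) ensures both conditions, hence |(-x^3 - 2x^2 - 5x + 1) + 7| < ε.

δ = min(1, ε/18)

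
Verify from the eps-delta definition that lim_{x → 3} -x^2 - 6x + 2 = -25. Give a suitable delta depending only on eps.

delta = min(1, eps/13)

Let eps > 0. We want delta > 0 such that 0 < |x − 3| < delta implies |(-x^2 - 6x + 2) + 25| < eps.
(-x^2 - 6x + 2) + 25 = -x^2 - 6x + 27 = (x − 3)(-x - 9).
So |(-x^2 - 6x + 2) + 25| = |x − 3|·|-x - 9|.
Require delta ≤ 1. Then |x − 3| < 1 gives |x| < 4, and by the triangle inequality |-x - 9| ≤ 4 + 9 = 13.
Hence |(-x^2 - 6x + 2) + 25| ≤ 13|x − 3| < eps provided |x − 3| < eps/13.
Take delta = min(1, eps/13). Then 0 < |x − 3| < delta gives both |x − 3| < 1 and |x − 3| < eps/13, so |(-x^2 - 6x + 2) + 25| < eps.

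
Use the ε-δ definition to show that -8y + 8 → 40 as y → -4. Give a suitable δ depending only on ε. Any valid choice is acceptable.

Let ε > 0 be given. We need δ > 0 so that 0 < |y + 4| < δ implies |(-8y + 8) − 40| < ε.
Since (-8y + 8) − 40 = -8(y + 4), we have |(-8y + 8) − 40| = 8|y + 4|.
So 8|y + 4| < ε exactly when |y + 4| < ε/8.
Take δ = ε/8. If 0 < |y + 4| < δ then |(-8y + 8) − 40| = 8|y + 4| < 8·(ε/8) = ε.

δ = ε/8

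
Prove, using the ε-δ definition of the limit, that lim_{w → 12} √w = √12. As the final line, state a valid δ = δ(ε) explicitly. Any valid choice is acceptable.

Suppose ε > 0. We want δ > 0 such that 0 < |w − 12| < δ implies |√w − √12| < ε.
Multiplying by the conjugate, |√w − √12| = |w − 12|/(√w + √12).
Restrict δ ≤ 12 so that |w − 12| < 12 forces w > 0, and then √w + √12 > √12.
Hence |√w − √12| < |w − 12|/√12, which is < ε once |w − 12| < √12·ε.
Take δ = min(12, √12·ε). If 0 < |w − 12| < δ then w > 0 and |√w − √12| < |w − 12|/√12 < ε.

δ = min(12, √12·ε)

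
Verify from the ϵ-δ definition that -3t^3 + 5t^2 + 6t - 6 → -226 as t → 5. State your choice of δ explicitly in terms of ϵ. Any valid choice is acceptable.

δ = min(1, ϵ/212)

Let ϵ > 0. We want δ > 0 such that 0 < |t − 5| < δ implies |(-3t^3 + 5t^2 + 6t - 6) + 226| < ϵ.
(-3t^3 + 5t^2 + 6t - 6) + 226 = -3t^3 + 5t^2 + 6t + 220 = (t − 5)(-3t^2 - 10t - 44).
So |(-3t^3 + 5t^2 + 6t - 6) + 226| = |t − 5|·|-3t^2 - 10t - 44|.
Require δ ≤ 1. Then |t − 5| < 1 gives |t| < 6, and by the triangle inequality |-3t^2 - 10t - 44| ≤ 3·6^2 + 10·6 + 44 = 212.
Hence |(-3t^3 + 5t^2 + 6t - 6) + 226| ≤ 212|t − 5| < ϵ provided |t − 5| < ϵ/212.
Choosing δ = min(1, ϵ/212) ensures both conditions, hence |(-3t^3 + 5t^2 + 6t - 6) + 226| < ϵ.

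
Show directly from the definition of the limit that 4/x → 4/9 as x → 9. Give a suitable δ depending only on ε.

δ = min(9/2, (81/8)ε)

Let ε > 0 be given. We seek δ > 0 such that 0 < |x − 9| < δ implies |4/x − (4/9)| < ε.
|4/x − (4/9)| = 4·|9 − x|/(9·|x|) = 4|x − 9|/(9|x|).
Require δ ≤ 9/2 so that |x| > 9 − 9/2 = 9/2, hence 9|x| > 81/2.
Then |4/x − (4/9)| < 4|x − 9|/(81/2), which is < ε when |x − 9| < (81/8)ε.
Take δ = min(9/2, (81/8)ε). Then 0 < |x − 9| < δ gives both |x − 9| < 9/2 and |x − 9| < (81/8)ε, so |4/x − (4/9)| < ε.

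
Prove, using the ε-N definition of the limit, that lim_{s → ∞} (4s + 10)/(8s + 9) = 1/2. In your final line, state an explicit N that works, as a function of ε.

Fix ε > 0. We seek N > 0 such that s > N implies |(4s + 10)/(8s + 9) − (1/2)| < ε.
(4s + 10)/(8s + 9) − (1/2) = (8(4s + 10) − 4(8s + 9)) / (8(8s + 9)) = 44/(8(8s + 9)).
For s > 0 we have 8s + 9 > 8s, so |(4s + 10)/(8s + 9) − (1/2)| = 44/(8(8s + 9)) < 44/(8·8s) = (11/16)/s.
Thus |(4s + 10)/(8s + 9) − (1/2)| < ε whenever s > (11/16)/ε.
Take N = (11/16)/ε. If s > N then |(4s + 10)/(8s + 9) − (1/2)| < (11/16)/s < ε.

N = (11/16)/ε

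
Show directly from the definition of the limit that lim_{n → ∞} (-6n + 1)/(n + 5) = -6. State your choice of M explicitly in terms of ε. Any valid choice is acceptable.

M = 31/ε

Suppose ε > 0. For n ≥ 1, |(-6n + 1)/(n + 5) + 6| = |31|/((n + 5)) = 31/((n + 5)).
Since n + 5 ≥ n for n ≥ 1, this is ≤ 31/(n) = 31/n.
So |(-6n + 1)/(n + 5) + 6| < ε whenever n > 31/ε.
Take M = 31/ε. If n > M then |(-6n + 1)/(n + 5) + 6| ≤ 31/n < ε.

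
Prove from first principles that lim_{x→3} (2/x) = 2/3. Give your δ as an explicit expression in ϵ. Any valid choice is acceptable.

Let ϵ > 0 be given. We seek δ > 0 such that 0 < |x − 3| < δ implies |2/x − (2/3)| < ϵ.
|2/x − (2/3)| = 2·|3 − x|/(3·|x|) = 2|x − 3|/(3|x|).
Restrict δ ≤ 3/2. Then |x − 3| < 3/2 gives |x| > 3/2, so 3|x| > 9/2.
Then |2/x − (2/3)| < 2|x − 3|/(9/2), which is < ϵ when |x − 3| < (9/4)ϵ.
Take δ = min(3/2, (9/4)ϵ). Then 0 < |x − 3| < δ gives both |x − 3| < 3/2 and |x − 3| < (9/4)ϵ, so |2/x − (2/3)| < ϵ.

δ = min(3/2, (9/4)ϵ)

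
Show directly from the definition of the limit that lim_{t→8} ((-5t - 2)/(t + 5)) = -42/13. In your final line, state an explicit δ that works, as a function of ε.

δ = min(13/2, (169/46)ε)

Let ε > 0 be given. We want δ > 0 with 0 < |t − 8| < δ ⇒ |(-5t - 2)/(t + 5) + 42/13| < ε.
Combining over a common denominator, (-5t - 2)/(t + 5) + 42/13 = [(-5t - 2)·13 − (-42)·(t + 5)] / [13·(t + 5)] = -23(t − 8) / (13(t + 5)).
So |(-5t - 2)/(t + 5) + 42/13| = 23|t − 8| / (13·|t + 5|).
Require δ ≤ 13/2, so |t + 5| ≥ |13| − |t − 8| > 13 − 13/2 = 13/2.
Hence |(-5t - 2)/(t + 5) + 42/13| < 23|t − 8|/(13·(13/2)) = (46/169)|t − 8|, which is < ε once |t − 8| < (169/46)ε.
Take δ = min(13/2, (169/46)ε). Then 0 < |t − 8| < δ forces both bounds, so |(-5t - 2)/(t + 5) + 42/13| < ε.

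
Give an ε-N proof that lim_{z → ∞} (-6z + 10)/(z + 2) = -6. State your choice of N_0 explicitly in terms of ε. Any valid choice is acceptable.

Let ε > 0 be given. We seek N_0 > 0 such that z > N_0 implies |(-6z + 10)/(z + 2) + 6| < ε.
(-6z + 10)/(z + 2) + 6 = ((-6z + 10) − (-6)(z + 2)) / ((z + 2)) = 22/((z + 2)).
For z > 0 we have z + 2 > z, so |(-6z + 10)/(z + 2) + 6| = 22/((z + 2)) < 22/(z) = 22/z.
Thus |(-6z + 10)/(z + 2) + 6| < ε whenever z > 22/ε.
Take N_0 = 22/ε. If z > N_0 then |(-6z + 10)/(z + 2) + 6| < 22/z < ε.

N_0 = 22/ε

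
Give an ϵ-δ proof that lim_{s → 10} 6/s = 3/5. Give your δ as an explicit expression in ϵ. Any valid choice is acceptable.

Fix ϵ > 0. We seek δ > 0 such that 0 < |s − 10| < δ implies |6/s − (3/5)| < ϵ.
|6/s − (3/5)| = 6·|10 − s|/(10·|s|) = 6|s − 10|/(10|s|).
Require δ ≤ 5 so that |s| > 10 − 5 = 5, hence 10|s| > 50.
Then |6/s − (3/5)| < 6|s − 10|/50, which is < ϵ when |s − 10| < (25/3)ϵ.
Take δ = min(5, (25/3)ϵ). Then 0 < |s − 10| < δ gives both |s − 10| < 5 and |s − 10| < (25/3)ϵ, so |6/s − (3/5)| < ϵ.

δ = min(5, (25/3)ϵ)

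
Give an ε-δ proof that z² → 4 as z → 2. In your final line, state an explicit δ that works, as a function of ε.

Fix ε > 0. We seek δ > 0 with 0 < |z − 2| < δ ⇒ |z² − 4| < ε.
Factor: z² − 4 = (z − 2)(z + 2), so |z² − 4| = |z − 2|·|z + 2|.
Impose δ ≤ 1 so that |z| < 3; then |z + 2| ≤ 5.
Hence |z² − 4| ≤ 5|z − 2|, which is < ε once |z − 2| < ε/5.
Take δ = min(1, ε/5). If 0 < |z − 2| < δ then both bounds hold and |z² − 4| ≤ 5|z − 2| < 5·(ε/5) = ε.

δ = min(1, ε/5)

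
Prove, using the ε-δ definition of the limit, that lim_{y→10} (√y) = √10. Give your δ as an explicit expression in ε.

δ = min(10, √10·ε)

Suppose ε > 0. We want δ > 0 such that 0 < |y − 10| < δ implies |√y − √10| < ε.
Rationalise: √y − √10 = (y − 10)/(√y + √10), so |√y − √10| = |y − 10|/(√y + √10).
Restrict δ ≤ 10 so that |y − 10| < 10 forces y > 0, and then √y + √10 > √10.
Hence |√y − √10| < |y − 10|/√10, which is < ε once |y − 10| < √10·ε.
Take δ = min(10, √10·ε). If 0 < |y − 10| < δ then y > 0 and |√y − √10| < |y − 10|/√10 < ε.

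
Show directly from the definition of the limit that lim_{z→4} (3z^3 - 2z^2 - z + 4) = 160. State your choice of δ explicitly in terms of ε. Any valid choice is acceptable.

Suppose ε > 0. We want δ > 0 such that 0 < |z − 4| < δ implies |(3z^3 - 2z^2 - z + 4) − 160| < ε.
(3z^3 - 2z^2 - z + 4) − 160 = 3z^3 - 2z^2 - z - 156 = (z − 4)(3z^2 + 10z + 39).
So |(3z^3 - 2z^2 - z + 4) − 160| = |z − 4|·|3z^2 + 10z + 39|.
Require δ ≤ 1. Then |z − 4| < 1 gives |z| < 5, and by the triangle inequality |3z^2 + 10z + 39| ≤ 3·5^2 + 10·5 + 39 = 164.
Hence |(3z^3 - 2z^2 - z + 4) − 160| ≤ 164|z − 4| < ε provided |z − 4| < ε/164.
Take δ = min(1, ε/164). Then 0 < |z − 4| < δ gives both |z − 4| < 1 and |z − 4| < ε/164, so |(3z^3 - 2z^2 - z + 4) − 160| < ε.

δ = min(1, ε/164)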